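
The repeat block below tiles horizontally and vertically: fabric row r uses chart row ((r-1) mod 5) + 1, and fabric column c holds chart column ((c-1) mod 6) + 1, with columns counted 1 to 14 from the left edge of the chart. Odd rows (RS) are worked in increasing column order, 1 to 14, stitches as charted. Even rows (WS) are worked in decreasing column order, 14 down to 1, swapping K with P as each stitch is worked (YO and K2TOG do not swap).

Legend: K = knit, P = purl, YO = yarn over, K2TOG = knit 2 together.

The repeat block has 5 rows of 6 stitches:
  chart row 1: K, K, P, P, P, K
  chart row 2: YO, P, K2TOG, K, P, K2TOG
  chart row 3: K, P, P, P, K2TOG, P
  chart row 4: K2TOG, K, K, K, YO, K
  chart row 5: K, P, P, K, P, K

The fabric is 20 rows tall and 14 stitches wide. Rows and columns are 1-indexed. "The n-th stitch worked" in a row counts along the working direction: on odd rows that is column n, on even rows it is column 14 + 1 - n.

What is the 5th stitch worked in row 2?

== STITCH ==
P

Derivation:
Row 2: (2-1) mod 5 = 1, so use chart row 2. Even row -> WS.
Chart row 2 tiled across columns 1-14: YO P K2TOG K P K2TOG YO P K2TOG K P K2TOG YO P
WS row: flip the tiled sequence (start at column 14) and apply K<->P; YO and K2TOG stay.
Row 2 as worked: K YO K2TOG K P K2TOG K YO K2TOG K P K2TOG K YO
The 5th stitch worked is P.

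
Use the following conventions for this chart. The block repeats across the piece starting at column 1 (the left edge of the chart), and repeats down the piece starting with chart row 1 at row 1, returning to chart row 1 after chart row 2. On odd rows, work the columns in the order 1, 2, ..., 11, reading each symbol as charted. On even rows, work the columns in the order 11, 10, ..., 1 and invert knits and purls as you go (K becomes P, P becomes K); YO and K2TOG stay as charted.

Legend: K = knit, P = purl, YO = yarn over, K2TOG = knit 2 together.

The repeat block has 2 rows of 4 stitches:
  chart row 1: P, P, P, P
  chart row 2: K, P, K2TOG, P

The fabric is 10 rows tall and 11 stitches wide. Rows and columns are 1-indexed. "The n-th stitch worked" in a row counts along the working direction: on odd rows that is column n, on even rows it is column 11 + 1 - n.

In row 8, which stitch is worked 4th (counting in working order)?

Stitch:
K

Derivation:
Row 8 uses chart row ((8-1) mod 2)+1 = 2. Row 8 is even, so WS.
Chart row 2 tiled across columns 1-11: K P K2TOG P K P K2TOG P K P K2TOG
WS row: flip the tiled sequence (start at column 11) and apply K<->P; YO and K2TOG stay.
Row 8 as worked: K2TOG K P K K2TOG K P K K2TOG K P
Counting 4 along the worked row gives K.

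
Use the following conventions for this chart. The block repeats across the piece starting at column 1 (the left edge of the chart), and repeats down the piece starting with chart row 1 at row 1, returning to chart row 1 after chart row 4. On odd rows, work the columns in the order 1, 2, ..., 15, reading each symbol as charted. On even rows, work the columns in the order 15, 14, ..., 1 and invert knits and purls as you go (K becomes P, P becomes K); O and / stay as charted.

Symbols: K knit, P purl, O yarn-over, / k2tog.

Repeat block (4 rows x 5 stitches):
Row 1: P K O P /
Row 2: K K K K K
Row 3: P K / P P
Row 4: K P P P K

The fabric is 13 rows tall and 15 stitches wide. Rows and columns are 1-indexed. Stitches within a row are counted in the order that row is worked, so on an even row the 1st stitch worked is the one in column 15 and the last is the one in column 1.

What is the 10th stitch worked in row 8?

Row 8 uses chart row ((8-1) mod 4)+1 = 4. Row 8 is even, so WS.
Chart row 4 tiled across columns 1-15: K P P P K K P P P K K P P P K
WS: work from column 15 back to column 1 (reverse the tiled row), swapping K<->P (O and / unchanged).
Row 8 as worked: P K K K P P K K K P P K K K P
Counting 10 along the worked row gives P.

Result:
P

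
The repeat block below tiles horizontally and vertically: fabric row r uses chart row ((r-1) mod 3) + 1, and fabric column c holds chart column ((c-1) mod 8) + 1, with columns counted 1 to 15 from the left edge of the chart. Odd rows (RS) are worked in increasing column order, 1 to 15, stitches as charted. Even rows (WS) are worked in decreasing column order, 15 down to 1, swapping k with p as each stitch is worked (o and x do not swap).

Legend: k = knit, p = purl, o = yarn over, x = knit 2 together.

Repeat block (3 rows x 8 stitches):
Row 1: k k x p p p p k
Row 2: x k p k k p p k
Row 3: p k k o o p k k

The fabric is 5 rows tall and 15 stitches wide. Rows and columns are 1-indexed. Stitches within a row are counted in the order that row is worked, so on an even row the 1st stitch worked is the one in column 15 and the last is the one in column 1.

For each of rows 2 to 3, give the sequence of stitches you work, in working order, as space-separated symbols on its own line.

Row 2: chart row 2, WS - tiled (columns 1-15): x k p k k p p k x k p k k p p; work from column 15 back to 1 with k<->p swapped.
Row 3: chart row 3, RS - tile across columns 1-15 and work as-is.

Rows as worked:
k k p p k p x p k k p p k p x
p k k o o p k k p k k o o p k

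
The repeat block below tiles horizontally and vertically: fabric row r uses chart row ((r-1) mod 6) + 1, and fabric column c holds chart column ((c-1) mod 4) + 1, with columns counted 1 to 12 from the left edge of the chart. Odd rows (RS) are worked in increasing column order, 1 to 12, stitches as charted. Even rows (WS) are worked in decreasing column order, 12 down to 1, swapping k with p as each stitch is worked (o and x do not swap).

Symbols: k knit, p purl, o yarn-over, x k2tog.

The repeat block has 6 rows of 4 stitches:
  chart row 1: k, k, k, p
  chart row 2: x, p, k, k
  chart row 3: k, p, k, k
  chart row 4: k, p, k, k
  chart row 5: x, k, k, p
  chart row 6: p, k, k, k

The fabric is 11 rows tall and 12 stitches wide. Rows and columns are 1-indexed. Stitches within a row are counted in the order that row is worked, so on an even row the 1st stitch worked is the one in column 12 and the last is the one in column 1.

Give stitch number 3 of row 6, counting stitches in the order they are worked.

Stitch:
p

Derivation:
For row 6: chart row = ((6-1) mod 6) + 1 = 6; this is a WS (even) row.
Chart row 6 tiled across columns 1-12: p k k k p k k k p k k k
WS row: flip the tiled sequence (start at column 12) and apply k<->p; o and x stay.
Row 6 as worked: p p p k p p p k p p p k
Counting 3 along the worked row gives p.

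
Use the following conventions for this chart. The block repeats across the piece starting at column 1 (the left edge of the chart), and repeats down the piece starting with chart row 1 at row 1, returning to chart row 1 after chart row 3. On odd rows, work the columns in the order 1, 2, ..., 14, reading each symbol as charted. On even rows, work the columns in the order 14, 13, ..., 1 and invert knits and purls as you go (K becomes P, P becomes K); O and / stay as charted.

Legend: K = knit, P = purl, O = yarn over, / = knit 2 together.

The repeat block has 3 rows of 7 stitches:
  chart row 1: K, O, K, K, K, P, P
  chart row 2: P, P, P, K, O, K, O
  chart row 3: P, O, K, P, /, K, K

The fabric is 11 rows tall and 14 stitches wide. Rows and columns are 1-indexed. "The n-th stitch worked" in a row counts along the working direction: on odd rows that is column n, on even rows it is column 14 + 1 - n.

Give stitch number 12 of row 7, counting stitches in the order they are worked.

Row 7 uses chart row ((7-1) mod 3)+1 = 1. Row 7 is odd, so RS.
Chart row 1 tiled across columns 1-14: K O K K K P P K O K K K P P
RS: work column 1 to column 14, symbols as charted — the tiled row is the row as worked.
The 12th stitch worked is K.

Stitch:
K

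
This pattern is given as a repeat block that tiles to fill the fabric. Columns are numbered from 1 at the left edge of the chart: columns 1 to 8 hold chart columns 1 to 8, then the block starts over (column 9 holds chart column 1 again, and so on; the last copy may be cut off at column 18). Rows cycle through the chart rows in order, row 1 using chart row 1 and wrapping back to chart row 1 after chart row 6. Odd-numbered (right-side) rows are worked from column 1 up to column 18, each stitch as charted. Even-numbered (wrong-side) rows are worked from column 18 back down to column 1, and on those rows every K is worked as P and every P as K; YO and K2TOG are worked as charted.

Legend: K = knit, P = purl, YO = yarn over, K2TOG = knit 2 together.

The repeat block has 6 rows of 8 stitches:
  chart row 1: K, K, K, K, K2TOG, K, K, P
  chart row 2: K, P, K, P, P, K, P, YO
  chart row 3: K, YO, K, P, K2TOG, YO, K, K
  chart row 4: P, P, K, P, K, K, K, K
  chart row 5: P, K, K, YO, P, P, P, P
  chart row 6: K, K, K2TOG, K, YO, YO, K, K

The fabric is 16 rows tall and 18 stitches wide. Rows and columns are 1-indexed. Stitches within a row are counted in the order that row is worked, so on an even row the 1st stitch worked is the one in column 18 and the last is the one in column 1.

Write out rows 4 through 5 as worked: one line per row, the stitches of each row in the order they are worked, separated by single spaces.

Row 4: chart row 4, WS - tiled (columns 1-18): P P K P K K K K P P K P K K K K P P; work from column 18 back to 1 with K<->P swapped.
Row 5: chart row 5, RS - tile across columns 1-18 and work as-is.

== ROWS AS WORKED ==
K K P P P P K P K K P P P P K P K K
P K K YO P P P P P K K YO P P P P P K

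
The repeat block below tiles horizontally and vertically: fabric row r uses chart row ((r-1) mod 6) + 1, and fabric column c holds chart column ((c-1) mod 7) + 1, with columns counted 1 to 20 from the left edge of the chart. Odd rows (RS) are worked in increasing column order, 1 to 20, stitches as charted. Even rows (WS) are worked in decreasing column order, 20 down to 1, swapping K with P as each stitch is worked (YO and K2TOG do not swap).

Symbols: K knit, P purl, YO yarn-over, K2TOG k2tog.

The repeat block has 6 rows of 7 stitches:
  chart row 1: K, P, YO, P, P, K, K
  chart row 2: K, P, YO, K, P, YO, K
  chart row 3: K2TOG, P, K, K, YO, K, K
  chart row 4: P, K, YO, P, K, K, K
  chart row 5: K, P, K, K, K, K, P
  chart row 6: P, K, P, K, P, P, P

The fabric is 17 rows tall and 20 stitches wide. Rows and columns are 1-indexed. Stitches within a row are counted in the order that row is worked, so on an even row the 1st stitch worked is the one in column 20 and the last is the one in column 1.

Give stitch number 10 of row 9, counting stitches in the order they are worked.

== STITCH ==
K

Derivation:
Row 9 uses chart row ((9-1) mod 6)+1 = 3. Row 9 is odd, so RS.
Chart row 3 tiled across columns 1-20: K2TOG P K K YO K K K2TOG P K K YO K K K2TOG P K K YO K
RS row: no reversal, no swap; stitch n worked = column n.
Counting 10 along the worked row gives K.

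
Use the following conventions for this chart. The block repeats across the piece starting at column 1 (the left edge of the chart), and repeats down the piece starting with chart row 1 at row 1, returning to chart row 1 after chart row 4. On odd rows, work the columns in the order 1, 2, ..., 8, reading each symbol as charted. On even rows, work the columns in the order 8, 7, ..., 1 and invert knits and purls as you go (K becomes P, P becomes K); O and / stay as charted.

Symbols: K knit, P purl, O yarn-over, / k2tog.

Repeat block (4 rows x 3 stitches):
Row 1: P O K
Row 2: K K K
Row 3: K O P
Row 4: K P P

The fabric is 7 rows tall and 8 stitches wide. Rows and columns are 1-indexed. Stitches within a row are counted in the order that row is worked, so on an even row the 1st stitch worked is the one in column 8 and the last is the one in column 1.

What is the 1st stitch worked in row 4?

Row 4: (4-1) mod 4 = 3, so use chart row 4. Even row -> WS.
Chart row 4 tiled across columns 1-8: K P P K P P K P
WS row: flip the tiled sequence (start at column 8) and apply K<->P; O and / stay.
Row 4 as worked: K P K K P K K P
The 1st stitch worked is K.

Stitch:
K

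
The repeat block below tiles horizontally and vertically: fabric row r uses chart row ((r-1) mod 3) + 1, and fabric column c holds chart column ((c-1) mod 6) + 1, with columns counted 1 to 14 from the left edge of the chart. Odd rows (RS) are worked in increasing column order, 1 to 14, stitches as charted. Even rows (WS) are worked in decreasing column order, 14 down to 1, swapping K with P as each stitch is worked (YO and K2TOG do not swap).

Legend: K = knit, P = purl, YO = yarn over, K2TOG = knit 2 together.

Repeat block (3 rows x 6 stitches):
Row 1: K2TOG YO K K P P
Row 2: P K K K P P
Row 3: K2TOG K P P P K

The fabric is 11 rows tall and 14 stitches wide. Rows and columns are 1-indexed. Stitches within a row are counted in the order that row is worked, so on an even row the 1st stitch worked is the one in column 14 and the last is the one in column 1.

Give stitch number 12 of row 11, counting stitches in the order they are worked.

Stitch:
P

Derivation:
For row 11: chart row = ((11-1) mod 3) + 1 = 2; this is a RS (odd) row.
Chart row 2 tiled across columns 1-14: P K K K P P P K K K P P P K
Right side: take the tiled row as-is (worked left to right from column 1).
The 12th stitch worked is P.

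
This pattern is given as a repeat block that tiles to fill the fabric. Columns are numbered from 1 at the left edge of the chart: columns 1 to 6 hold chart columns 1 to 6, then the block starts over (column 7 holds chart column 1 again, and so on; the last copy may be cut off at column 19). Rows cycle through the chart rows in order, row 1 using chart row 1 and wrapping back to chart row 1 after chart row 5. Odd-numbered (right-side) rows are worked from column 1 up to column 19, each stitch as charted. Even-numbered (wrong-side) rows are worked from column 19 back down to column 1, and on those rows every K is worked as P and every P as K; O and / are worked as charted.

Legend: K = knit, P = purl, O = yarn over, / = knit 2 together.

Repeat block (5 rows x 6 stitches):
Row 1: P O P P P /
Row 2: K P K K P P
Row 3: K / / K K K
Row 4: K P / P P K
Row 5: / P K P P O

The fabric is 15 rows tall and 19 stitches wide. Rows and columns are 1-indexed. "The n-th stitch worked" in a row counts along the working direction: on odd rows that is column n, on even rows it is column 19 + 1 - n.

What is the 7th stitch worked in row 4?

For row 4: chart row = ((4-1) mod 5) + 1 = 4; this is a WS (even) row.
Chart row 4 tiled across columns 1-19: K P / P P K K P / P P K K P / P P K K
WS: work from column 19 back to column 1 (reverse the tiled row), swapping K<->P (O and / unchanged).
Row 4 as worked: P P K K / K P P K K / K P P K K / K P
Counting 7 along the worked row gives P.

Stitch:
P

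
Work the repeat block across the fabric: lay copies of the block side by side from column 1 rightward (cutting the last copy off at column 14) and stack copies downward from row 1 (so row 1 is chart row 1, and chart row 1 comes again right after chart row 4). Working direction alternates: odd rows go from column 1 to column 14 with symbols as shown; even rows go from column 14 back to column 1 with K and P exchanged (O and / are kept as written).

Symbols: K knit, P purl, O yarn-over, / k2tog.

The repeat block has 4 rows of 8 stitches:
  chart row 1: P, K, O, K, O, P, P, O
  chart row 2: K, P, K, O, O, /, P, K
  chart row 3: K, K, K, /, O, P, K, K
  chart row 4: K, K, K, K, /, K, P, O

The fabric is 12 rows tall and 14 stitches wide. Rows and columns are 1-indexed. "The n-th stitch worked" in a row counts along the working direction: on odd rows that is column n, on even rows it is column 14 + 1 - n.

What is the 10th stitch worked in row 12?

For row 12: chart row = ((12-1) mod 4) + 1 = 4; this is a WS (even) row.
Chart row 4 tiled across columns 1-14: K K K K / K P O K K K K / K
Wrong side: read the tiled row from column 14 down to 1 and exchange K with P (leave O, /).
Row 12 as worked: P / P P P P O K P / P P P P
The 10th stitch worked is /.

Stitch:
/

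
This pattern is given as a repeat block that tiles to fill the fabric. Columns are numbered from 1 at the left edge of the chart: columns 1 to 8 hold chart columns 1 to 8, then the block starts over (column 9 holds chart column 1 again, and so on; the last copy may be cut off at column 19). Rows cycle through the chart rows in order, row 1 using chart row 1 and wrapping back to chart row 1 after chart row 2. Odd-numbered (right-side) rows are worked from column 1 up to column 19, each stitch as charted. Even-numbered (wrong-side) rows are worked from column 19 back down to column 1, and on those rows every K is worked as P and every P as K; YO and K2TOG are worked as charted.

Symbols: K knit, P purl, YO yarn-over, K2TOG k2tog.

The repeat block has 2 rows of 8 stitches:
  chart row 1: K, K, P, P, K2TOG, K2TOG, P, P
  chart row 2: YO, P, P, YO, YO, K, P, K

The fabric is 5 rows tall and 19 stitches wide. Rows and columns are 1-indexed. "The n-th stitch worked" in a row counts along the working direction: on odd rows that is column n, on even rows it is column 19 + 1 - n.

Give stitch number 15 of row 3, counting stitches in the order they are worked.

Row 3: (3-1) mod 2 = 0, so use chart row 1. Odd row -> RS.
Chart row 1 tiled across columns 1-19: K K P P K2TOG K2TOG P P K K P P K2TOG K2TOG P P K K P
RS: work column 1 to column 19, symbols as charted — the tiled row is the row as worked.
Counting 15 along the worked row gives P.

Stitch:
P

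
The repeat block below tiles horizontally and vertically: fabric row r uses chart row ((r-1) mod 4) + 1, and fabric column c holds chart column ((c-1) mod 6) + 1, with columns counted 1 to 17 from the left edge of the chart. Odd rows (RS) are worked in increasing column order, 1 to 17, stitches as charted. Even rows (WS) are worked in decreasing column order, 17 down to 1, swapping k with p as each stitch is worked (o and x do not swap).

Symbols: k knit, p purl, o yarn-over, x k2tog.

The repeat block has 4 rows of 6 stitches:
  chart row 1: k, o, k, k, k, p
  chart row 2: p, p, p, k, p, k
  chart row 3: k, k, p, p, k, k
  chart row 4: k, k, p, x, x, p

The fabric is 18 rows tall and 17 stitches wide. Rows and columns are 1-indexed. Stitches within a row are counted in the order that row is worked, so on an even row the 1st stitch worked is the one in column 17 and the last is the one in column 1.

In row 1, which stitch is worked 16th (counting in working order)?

Row 1 uses chart row ((1-1) mod 4)+1 = 1. Row 1 is odd, so RS.
Chart row 1 tiled across columns 1-17: k o k k k p k o k k k p k o k k k
RS row: no reversal, no swap; stitch n worked = column n.
Counting 16 along the worked row gives k.

Stitch:
k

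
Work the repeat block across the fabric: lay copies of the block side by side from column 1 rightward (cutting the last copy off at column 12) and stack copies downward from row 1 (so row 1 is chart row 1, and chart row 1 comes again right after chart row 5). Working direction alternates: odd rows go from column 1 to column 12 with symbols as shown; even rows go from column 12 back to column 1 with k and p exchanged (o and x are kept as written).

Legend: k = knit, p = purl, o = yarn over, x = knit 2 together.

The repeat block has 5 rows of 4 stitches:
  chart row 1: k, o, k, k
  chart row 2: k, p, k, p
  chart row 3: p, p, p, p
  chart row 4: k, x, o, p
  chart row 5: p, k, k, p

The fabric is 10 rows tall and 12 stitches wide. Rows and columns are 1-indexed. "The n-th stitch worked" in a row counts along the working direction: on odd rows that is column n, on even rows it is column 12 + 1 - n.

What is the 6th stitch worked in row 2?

Stitch:
p

Derivation:
Row 2 uses chart row ((2-1) mod 5)+1 = 2. Row 2 is even, so WS.
Chart row 2 tiled across columns 1-12: k p k p k p k p k p k p
WS: work from column 12 back to column 1 (reverse the tiled row), swapping k<->p (o and x unchanged).
Row 2 as worked: k p k p k p k p k p k p
The 6th stitch worked is p.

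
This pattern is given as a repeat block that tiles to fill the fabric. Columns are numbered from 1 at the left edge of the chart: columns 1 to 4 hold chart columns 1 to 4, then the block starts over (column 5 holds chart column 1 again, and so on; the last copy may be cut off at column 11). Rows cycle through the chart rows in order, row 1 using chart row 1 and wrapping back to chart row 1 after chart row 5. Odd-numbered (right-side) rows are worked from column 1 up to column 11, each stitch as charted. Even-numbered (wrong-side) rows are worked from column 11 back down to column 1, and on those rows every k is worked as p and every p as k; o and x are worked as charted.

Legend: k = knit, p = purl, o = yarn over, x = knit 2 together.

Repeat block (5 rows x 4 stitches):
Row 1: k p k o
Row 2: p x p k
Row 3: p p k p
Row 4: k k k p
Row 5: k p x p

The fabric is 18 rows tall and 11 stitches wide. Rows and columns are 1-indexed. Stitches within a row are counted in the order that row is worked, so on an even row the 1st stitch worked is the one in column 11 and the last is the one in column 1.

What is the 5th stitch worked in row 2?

== STITCH ==
k

Derivation:
Row 2 uses chart row ((2-1) mod 5)+1 = 2. Row 2 is even, so WS.
Chart row 2 tiled across columns 1-11: p x p k p x p k p x p
WS row: flip the tiled sequence (start at column 11) and apply k<->p; o and x stay.
Row 2 as worked: k x k p k x k p k x k
The 5th stitch worked is k.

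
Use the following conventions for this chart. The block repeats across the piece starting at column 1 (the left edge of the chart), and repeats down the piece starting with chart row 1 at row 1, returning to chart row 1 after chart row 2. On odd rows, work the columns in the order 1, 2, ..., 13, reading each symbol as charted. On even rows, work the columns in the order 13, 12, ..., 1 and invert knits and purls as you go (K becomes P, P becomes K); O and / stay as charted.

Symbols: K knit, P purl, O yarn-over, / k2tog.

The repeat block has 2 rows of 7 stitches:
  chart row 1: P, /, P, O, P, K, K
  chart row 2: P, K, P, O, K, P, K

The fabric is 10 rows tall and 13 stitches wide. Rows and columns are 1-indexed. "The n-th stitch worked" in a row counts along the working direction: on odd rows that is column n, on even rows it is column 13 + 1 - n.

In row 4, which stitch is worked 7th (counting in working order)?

Row 4 uses chart row ((4-1) mod 2)+1 = 2. Row 4 is even, so WS.
Chart row 2 tiled across columns 1-13: P K P O K P K P K P O K P
Wrong side: read the tiled row from column 13 down to 1 and exchange K with P (leave O, /).
Row 4 as worked: K P O K P K P K P O K P K
The 7th stitch worked is P.

Result:
P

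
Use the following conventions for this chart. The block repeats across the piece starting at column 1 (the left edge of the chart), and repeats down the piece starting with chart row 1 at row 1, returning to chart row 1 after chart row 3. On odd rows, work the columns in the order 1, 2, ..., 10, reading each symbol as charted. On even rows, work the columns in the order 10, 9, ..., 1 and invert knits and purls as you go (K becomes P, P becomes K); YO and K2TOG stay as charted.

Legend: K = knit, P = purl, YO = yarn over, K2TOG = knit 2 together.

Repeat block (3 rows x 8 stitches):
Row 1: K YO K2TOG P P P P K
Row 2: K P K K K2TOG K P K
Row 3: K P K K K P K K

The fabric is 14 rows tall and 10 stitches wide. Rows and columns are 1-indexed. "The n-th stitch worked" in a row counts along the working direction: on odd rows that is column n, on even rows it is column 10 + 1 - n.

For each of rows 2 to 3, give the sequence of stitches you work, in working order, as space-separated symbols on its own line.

Row 2: chart row 2, WS - tiled (columns 1-10): K P K K K2TOG K P K K P; work from column 10 back to 1 with K<->P swapped.
Row 3: chart row 3, RS - tile across columns 1-10 and work as-is.

Rows as worked:
K P P K P K2TOG P P K P
K P K K K P K K K P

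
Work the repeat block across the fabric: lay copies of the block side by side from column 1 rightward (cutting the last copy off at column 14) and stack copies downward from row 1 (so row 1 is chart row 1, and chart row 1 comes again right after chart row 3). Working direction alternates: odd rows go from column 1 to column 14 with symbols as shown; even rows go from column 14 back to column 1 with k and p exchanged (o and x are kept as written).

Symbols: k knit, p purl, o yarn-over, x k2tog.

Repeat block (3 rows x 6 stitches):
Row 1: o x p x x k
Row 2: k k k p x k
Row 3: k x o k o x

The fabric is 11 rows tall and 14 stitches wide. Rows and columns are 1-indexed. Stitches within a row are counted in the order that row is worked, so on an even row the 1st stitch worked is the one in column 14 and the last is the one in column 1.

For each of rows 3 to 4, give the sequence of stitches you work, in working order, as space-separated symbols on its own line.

== ROWS AS WORKED ==
k x o k o x k x o k o x k x
x o p x x k x o p x x k x o

Derivation:
Row 3: chart row 3, RS - tile across columns 1-14 and work as-is.
Row 4: chart row 1, WS - tiled (columns 1-14): o x p x x k o x p x x k o x; work from column 14 back to 1 with k<->p swapped.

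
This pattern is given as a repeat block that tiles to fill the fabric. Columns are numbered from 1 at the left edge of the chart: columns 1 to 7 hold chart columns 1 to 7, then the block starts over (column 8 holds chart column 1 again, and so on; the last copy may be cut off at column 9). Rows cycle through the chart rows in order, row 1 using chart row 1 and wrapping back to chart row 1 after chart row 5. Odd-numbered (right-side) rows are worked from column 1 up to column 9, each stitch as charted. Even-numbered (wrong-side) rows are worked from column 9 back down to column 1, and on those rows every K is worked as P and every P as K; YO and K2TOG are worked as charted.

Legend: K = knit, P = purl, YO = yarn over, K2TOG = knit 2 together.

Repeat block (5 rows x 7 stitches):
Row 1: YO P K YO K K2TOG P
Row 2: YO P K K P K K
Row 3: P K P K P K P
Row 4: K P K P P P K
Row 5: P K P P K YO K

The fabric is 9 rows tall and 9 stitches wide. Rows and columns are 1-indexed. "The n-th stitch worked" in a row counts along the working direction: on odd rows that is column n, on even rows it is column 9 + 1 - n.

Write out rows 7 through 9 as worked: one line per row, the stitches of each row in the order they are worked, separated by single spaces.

Row 7: chart row 2, RS - tile across columns 1-9 and work as-is.
Row 8: chart row 3, WS - tiled (columns 1-9): P K P K P K P P K; work from column 9 back to 1 with K<->P swapped.
Row 9: chart row 4, RS - tile across columns 1-9 and work as-is.

Rows as worked:
YO P K K P K K YO P
P K K P K P K P K
K P K P P P K K P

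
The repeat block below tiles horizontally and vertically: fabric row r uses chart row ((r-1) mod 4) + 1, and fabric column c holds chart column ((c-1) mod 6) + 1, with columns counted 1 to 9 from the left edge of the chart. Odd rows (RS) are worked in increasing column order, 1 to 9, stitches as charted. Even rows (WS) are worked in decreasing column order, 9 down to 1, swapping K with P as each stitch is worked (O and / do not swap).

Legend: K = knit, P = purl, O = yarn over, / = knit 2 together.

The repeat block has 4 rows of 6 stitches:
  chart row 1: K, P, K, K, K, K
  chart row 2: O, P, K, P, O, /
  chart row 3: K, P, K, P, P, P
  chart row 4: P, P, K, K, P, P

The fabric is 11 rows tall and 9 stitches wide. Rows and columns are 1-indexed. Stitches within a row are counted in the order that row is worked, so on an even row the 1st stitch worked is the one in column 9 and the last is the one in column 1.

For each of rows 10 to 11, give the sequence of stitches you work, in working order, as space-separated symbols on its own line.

Rows as worked:
P K O / O K P K O
K P K P P P K P K

Derivation:
Row 10: chart row 2, WS - tiled (columns 1-9): O P K P O / O P K; work from column 9 back to 1 with K<->P swapped.
Row 11: chart row 3, RS - tile across columns 1-9 and work as-is.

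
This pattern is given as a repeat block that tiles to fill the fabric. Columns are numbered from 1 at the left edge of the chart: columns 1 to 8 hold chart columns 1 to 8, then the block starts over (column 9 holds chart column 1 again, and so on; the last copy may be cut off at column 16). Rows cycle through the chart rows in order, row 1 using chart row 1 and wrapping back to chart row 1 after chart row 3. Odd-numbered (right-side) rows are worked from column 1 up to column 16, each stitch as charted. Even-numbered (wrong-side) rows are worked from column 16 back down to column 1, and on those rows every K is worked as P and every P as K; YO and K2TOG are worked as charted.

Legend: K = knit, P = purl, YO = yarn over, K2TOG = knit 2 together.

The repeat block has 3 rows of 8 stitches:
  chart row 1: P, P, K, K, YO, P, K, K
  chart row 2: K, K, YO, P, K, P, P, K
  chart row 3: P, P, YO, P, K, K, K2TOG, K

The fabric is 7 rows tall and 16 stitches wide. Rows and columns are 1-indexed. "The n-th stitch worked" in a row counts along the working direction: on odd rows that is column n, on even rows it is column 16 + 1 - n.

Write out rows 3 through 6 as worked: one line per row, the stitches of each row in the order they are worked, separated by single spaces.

== ROWS AS WORKED ==
P P YO P K K K2TOG K P P YO P K K K2TOG K
P P K YO P P K K P P K YO P P K K
K K YO P K P P K K K YO P K P P K
P K2TOG P P K YO K K P K2TOG P P K YO K K

Derivation:
Row 3: chart row 3, RS - tile across columns 1-16 and work as-is.
Row 4: chart row 1, WS - tiled (columns 1-16): P P K K YO P K K P P K K YO P K K; work from column 16 back to 1 with K<->P swapped.
Row 5: chart row 2, RS - tile across columns 1-16 and work as-is.
Row 6: chart row 3, WS - tiled (columns 1-16): P P YO P K K K2TOG K P P YO P K K K2TOG K; work from column 16 back to 1 with K<->P swapped.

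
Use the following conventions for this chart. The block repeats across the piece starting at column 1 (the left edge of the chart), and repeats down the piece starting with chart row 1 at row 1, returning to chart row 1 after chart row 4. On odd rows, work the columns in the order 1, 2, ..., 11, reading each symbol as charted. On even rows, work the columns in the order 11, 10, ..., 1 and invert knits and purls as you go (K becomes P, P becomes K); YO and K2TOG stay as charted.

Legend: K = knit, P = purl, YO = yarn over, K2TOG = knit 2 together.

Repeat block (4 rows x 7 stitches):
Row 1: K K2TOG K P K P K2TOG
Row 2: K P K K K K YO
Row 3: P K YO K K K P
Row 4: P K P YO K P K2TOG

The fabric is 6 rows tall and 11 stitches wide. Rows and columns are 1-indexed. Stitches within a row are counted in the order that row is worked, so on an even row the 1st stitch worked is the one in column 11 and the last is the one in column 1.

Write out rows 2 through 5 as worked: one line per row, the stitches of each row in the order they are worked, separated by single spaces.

Result:
P P K P YO P P P P K P
P K YO K K K P P K YO K
YO K P K K2TOG K P YO K P K
K K2TOG K P K P K2TOG K K2TOG K P

Derivation:
Row 2: chart row 2, WS - tiled (columns 1-11): K P K K K K YO K P K K; work from column 11 back to 1 with K<->P swapped.
Row 3: chart row 3, RS - tile across columns 1-11 and work as-is.
Row 4: chart row 4, WS - tiled (columns 1-11): P K P YO K P K2TOG P K P YO; work from column 11 back to 1 with K<->P swapped.
Row 5: chart row 1, RS - tile across columns 1-11 and work as-is.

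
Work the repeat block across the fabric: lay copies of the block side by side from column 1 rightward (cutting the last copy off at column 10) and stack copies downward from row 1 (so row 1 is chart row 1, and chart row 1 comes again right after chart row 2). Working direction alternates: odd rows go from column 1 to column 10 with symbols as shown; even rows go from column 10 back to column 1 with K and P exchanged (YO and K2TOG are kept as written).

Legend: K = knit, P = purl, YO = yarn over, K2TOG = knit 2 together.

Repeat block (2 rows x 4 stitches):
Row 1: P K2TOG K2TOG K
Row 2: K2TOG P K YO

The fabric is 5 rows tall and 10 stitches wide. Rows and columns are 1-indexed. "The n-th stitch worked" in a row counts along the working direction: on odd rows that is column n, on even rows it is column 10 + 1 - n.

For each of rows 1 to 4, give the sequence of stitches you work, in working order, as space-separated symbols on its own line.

Row 1: chart row 1, RS - tile across columns 1-10 and work as-is.
Row 2: chart row 2, WS - tiled (columns 1-10): K2TOG P K YO K2TOG P K YO K2TOG P; work from column 10 back to 1 with K<->P swapped.
Row 3: chart row 1, RS - tile across columns 1-10 and work as-is.
Row 4: chart row 2, WS - tiled (columns 1-10): K2TOG P K YO K2TOG P K YO K2TOG P; work from column 10 back to 1 with K<->P swapped.

== ROWS AS WORKED ==
P K2TOG K2TOG K P K2TOG K2TOG K P K2TOG
K K2TOG YO P K K2TOG YO P K K2TOG
P K2TOG K2TOG K P K2TOG K2TOG K P K2TOG
K K2TOG YO P K K2TOG YO P K K2TOG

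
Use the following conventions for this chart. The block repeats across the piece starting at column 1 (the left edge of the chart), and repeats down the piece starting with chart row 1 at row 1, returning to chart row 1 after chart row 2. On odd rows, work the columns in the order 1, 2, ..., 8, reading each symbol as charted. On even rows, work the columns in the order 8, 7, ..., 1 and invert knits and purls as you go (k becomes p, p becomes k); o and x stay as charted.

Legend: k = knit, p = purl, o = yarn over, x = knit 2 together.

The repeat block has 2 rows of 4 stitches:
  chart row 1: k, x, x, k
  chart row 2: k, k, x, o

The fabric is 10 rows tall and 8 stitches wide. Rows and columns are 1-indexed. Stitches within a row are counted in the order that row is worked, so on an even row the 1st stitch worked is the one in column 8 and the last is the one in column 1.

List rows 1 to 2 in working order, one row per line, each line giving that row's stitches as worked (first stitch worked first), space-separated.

Rows as worked:
k x x k k x x k
o x p p o x p p

Derivation:
Row 1: chart row 1, RS - tile across columns 1-8 and work as-is.
Row 2: chart row 2, WS - tiled (columns 1-8): k k x o k k x o; work from column 8 back to 1 with k<->p swapped.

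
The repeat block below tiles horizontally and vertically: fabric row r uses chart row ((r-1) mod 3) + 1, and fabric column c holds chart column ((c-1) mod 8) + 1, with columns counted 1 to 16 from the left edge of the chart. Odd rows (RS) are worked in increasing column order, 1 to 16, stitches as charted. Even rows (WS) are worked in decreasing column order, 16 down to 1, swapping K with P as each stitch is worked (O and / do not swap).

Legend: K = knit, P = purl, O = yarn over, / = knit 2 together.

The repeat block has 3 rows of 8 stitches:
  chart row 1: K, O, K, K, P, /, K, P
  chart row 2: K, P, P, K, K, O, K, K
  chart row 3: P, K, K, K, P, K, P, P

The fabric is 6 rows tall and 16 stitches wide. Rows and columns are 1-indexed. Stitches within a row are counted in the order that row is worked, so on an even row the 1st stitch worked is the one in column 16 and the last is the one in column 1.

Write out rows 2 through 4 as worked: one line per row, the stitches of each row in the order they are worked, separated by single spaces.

Row 2: chart row 2, WS - tiled (columns 1-16): K P P K K O K K K P P K K O K K; work from column 16 back to 1 with K<->P swapped.
Row 3: chart row 3, RS - tile across columns 1-16 and work as-is.
Row 4: chart row 1, WS - tiled (columns 1-16): K O K K P / K P K O K K P / K P; work from column 16 back to 1 with K<->P swapped.

Result:
P P O P P K K P P P O P P K K P
P K K K P K P P P K K K P K P P
K P / K P P O P K P / K P P O P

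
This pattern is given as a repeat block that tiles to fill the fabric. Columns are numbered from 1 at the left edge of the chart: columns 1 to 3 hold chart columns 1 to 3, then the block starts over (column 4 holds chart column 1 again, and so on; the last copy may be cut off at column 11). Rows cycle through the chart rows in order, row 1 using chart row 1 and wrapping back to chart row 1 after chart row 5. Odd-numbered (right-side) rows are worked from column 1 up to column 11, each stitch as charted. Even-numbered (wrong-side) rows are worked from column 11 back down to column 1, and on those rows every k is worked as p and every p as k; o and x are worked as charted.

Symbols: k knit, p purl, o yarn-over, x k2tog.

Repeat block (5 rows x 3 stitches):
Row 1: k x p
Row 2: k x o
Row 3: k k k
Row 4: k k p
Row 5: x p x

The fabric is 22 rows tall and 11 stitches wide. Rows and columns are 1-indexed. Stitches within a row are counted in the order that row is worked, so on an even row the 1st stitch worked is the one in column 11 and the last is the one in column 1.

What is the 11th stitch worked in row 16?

Row 16: (16-1) mod 5 = 0, so use chart row 1. Even row -> WS.
Chart row 1 tiled across columns 1-11: k x p k x p k x p k x
WS row: flip the tiled sequence (start at column 11) and apply k<->p; o and x stay.
Row 16 as worked: x p k x p k x p k x p
Stitch 11 in working order -> p

== STITCH ==
p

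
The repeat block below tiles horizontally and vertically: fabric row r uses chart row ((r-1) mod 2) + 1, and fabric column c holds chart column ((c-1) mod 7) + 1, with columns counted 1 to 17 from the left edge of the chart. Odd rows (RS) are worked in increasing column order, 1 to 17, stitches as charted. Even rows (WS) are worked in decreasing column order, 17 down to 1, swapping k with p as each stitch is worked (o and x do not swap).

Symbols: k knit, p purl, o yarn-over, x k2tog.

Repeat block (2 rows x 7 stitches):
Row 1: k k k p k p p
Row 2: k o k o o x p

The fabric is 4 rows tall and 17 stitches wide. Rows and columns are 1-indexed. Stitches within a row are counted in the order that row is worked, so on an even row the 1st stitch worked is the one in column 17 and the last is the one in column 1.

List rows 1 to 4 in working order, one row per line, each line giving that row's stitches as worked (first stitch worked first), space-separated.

Rows as worked:
k k k p k p p k k k p k p p k k k
p o p k x o o p o p k x o o p o p
k k k p k p p k k k p k p p k k k
p o p k x o o p o p k x o o p o p

Derivation:
Row 1: chart row 1, RS - tile across columns 1-17 and work as-is.
Row 2: chart row 2, WS - tiled (columns 1-17): k o k o o x p k o k o o x p k o k; work from column 17 back to 1 with k<->p swapped.
Row 3: chart row 1, RS - tile across columns 1-17 and work as-is.
Row 4: chart row 2, WS - tiled (columns 1-17): k o k o o x p k o k o o x p k o k; work from column 17 back to 1 with k<->p swapped.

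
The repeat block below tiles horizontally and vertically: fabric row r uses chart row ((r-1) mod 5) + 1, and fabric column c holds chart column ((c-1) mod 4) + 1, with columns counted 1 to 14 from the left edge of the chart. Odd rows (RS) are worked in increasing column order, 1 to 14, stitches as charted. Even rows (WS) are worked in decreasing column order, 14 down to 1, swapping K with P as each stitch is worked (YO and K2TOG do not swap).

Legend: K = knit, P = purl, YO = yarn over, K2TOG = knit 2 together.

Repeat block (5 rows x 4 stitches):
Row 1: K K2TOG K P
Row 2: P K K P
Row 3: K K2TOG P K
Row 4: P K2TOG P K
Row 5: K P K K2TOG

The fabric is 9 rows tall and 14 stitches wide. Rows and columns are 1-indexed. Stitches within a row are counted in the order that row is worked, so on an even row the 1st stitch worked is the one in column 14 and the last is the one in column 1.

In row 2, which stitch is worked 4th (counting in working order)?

Result:
P

Derivation:
Row 2 uses chart row ((2-1) mod 5)+1 = 2. Row 2 is even, so WS.
Chart row 2 tiled across columns 1-14: P K K P P K K P P K K P P K
WS: work from column 14 back to column 1 (reverse the tiled row), swapping K<->P (YO and K2TOG unchanged).
Row 2 as worked: P K K P P K K P P K K P P K
Counting 4 along the worked row gives P.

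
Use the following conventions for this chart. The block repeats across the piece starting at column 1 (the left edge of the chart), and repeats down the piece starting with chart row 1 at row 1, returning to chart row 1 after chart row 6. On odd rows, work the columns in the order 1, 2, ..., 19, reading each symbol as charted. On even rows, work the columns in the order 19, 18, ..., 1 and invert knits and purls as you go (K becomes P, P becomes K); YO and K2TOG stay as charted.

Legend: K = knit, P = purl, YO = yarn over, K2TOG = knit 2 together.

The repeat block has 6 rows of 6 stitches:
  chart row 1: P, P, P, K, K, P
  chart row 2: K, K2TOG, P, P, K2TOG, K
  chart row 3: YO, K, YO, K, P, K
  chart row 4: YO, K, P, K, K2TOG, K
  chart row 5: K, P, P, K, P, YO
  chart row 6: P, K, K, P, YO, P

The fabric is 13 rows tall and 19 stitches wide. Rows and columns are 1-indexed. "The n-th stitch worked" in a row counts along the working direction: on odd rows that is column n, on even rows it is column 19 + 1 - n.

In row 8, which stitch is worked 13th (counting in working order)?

Result:
P

Derivation:
Row 8 uses chart row ((8-1) mod 6)+1 = 2. Row 8 is even, so WS.
Chart row 2 tiled across columns 1-19: K K2TOG P P K2TOG K K K2TOG P P K2TOG K K K2TOG P P K2TOG K K
Wrong side: read the tiled row from column 19 down to 1 and exchange K with P (leave YO, K2TOG).
Row 8 as worked: P P K2TOG K K K2TOG P P K2TOG K K K2TOG P P K2TOG K K K2TOG P
The 13th stitch worked is P.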